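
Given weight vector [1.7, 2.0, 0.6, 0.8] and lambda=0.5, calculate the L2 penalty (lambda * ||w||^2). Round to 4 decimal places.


Squaring each weight:
1.7^2 = 2.89
2.0^2 = 4.0
0.6^2 = 0.36
0.8^2 = 0.64
Sum of squares = 7.89
Penalty = 0.5 * 7.89 = 3.9450

3.9450


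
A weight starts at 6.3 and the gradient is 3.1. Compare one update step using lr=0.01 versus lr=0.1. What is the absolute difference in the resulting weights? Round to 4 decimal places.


With lr=0.01: w_new = 6.3 - 0.01 * 3.1 = 6.269
With lr=0.1: w_new = 6.3 - 0.1 * 3.1 = 5.99
Absolute difference = |6.269 - 5.99|
= 0.2790

0.2790


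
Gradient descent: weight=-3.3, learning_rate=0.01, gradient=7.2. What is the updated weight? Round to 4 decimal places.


w_new = w_old - lr * gradient
= -3.3 - 0.01 * 7.2
= -3.3 - (0.072)
= -3.3720

-3.3720


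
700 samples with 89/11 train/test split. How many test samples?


Train samples = 700 * 89% = 623
Test samples = 700 - 623
= 77

77


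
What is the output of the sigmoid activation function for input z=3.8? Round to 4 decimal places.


sigmoid(z) = 1 / (1 + exp(-z))
exp(-(3.8)) = exp(-3.8) = 0.0224
1 + 0.0224 = 1.0224
1 / 1.0224 = 0.9781

0.9781


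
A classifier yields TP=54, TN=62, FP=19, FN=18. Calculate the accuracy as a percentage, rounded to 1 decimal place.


Accuracy = (TP + TN) / (TP + TN + FP + FN) * 100
= (54 + 62) / (54 + 62 + 19 + 18)
= 116 / 153
= 0.7582
= 75.8%

75.8


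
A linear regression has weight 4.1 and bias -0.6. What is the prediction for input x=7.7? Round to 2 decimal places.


y = 4.1 * 7.7 + (-0.6)
= 31.57 + (-0.6)
= 30.97

30.97


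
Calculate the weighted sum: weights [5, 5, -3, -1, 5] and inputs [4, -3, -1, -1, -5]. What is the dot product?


Element-wise products:
5 * 4 = 20
5 * -3 = -15
-3 * -1 = 3
-1 * -1 = 1
5 * -5 = -25
Sum = 20 + -15 + 3 + 1 + -25
= -16

-16


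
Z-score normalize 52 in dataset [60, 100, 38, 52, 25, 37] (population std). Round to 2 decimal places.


Mean = (60 + 100 + 38 + 52 + 25 + 37) / 6 = 52.0
Variance = sum((x_i - mean)^2) / n = 586.3333
Std = sqrt(586.3333) = 24.2143
Z = (x - mean) / std
= (52 - 52.0) / 24.2143
= 0.0 / 24.2143
= 0.00

0.00


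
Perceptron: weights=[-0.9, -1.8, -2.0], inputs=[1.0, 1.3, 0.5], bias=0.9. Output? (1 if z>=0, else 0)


z = w . x + b
= -0.9*1.0 + -1.8*1.3 + -2.0*0.5 + 0.9
= -0.9 + -2.34 + -1.0 + 0.9
= -4.24 + 0.9
= -3.34
Since z = -3.34 < 0, output = 0

0


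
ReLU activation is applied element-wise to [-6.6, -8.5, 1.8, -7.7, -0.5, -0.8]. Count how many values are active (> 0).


ReLU(x) = max(0, x) for each element:
ReLU(-6.6) = 0
ReLU(-8.5) = 0
ReLU(1.8) = 1.8
ReLU(-7.7) = 0
ReLU(-0.5) = 0
ReLU(-0.8) = 0
Active neurons (>0): 1

1


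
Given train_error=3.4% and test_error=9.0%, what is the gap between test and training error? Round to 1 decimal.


Generalization gap = test_error - train_error
= 9.0 - 3.4
= 5.6%
A moderate gap.

5.6


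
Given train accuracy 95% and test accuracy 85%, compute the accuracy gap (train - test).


Gap = train_accuracy - test_accuracy
= 95 - 85
= 10%
This moderate gap may indicate mild overfitting.

10


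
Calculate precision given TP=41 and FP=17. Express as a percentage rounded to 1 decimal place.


Precision = TP / (TP + FP) * 100
= 41 / (41 + 17)
= 41 / 58
= 0.7069
= 70.7%

70.7


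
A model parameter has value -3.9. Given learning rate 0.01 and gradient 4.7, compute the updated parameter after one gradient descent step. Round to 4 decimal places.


w_new = w_old - lr * gradient
= -3.9 - 0.01 * 4.7
= -3.9 - (0.047)
= -3.9470

-3.9470


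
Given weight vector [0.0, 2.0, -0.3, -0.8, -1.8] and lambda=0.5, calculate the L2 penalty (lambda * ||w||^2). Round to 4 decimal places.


Squaring each weight:
0.0^2 = 0.0
2.0^2 = 4.0
(-0.3)^2 = 0.09
(-0.8)^2 = 0.64
(-1.8)^2 = 3.24
Sum of squares = 7.97
Penalty = 0.5 * 7.97 = 3.9850

3.9850


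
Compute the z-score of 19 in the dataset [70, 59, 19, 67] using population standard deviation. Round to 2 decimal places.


Mean = (70 + 59 + 19 + 67) / 4 = 53.75
Variance = sum((x_i - mean)^2) / n = 418.6875
Std = sqrt(418.6875) = 20.4619
Z = (x - mean) / std
= (19 - 53.75) / 20.4619
= -34.75 / 20.4619
= -1.70

-1.70


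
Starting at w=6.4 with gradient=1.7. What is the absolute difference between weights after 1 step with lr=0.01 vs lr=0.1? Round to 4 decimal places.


With lr=0.01: w_new = 6.4 - 0.01 * 1.7 = 6.383
With lr=0.1: w_new = 6.4 - 0.1 * 1.7 = 6.23
Absolute difference = |6.383 - 6.23|
= 0.1530

0.1530


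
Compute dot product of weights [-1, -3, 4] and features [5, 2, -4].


Element-wise products:
-1 * 5 = -5
-3 * 2 = -6
4 * -4 = -16
Sum = -5 + -6 + -16
= -27

-27


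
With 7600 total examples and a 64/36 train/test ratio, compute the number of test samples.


Train samples = 7600 * 64% = 4864
Test samples = 7600 - 4864
= 2736

2736


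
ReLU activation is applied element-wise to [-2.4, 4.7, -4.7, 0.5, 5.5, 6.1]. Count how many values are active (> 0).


ReLU(x) = max(0, x) for each element:
ReLU(-2.4) = 0
ReLU(4.7) = 4.7
ReLU(-4.7) = 0
ReLU(0.5) = 0.5
ReLU(5.5) = 5.5
ReLU(6.1) = 6.1
Active neurons (>0): 4

4


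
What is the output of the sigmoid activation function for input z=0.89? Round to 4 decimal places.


sigmoid(z) = 1 / (1 + exp(-z))
exp(-(0.89)) = exp(-0.89) = 0.4107
1 + 0.4107 = 1.4107
1 / 1.4107 = 0.7089

0.7089


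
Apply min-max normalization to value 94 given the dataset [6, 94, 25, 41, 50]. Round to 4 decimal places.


Min = 6, Max = 94
Range = 94 - 6 = 88
Scaled = (x - min) / (max - min)
= (94 - 6) / 88
= 88 / 88
= 1.0000

1.0000


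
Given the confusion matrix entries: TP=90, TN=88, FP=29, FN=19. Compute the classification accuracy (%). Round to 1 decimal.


Accuracy = (TP + TN) / (TP + TN + FP + FN) * 100
= (90 + 88) / (90 + 88 + 29 + 19)
= 178 / 226
= 0.7876
= 78.8%

78.8


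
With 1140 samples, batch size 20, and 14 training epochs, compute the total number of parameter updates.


Iterations per epoch = 1140 / 20 = 57
Total updates = iterations_per_epoch * epochs
= 57 * 14
= 798

798


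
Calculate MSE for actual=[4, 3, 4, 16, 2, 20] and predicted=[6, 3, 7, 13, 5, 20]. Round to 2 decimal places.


Differences: [-2, 0, -3, 3, -3, 0]
Squared errors: [4, 0, 9, 9, 9, 0]
Sum of squared errors = 31
MSE = 31 / 6 = 5.17

5.17


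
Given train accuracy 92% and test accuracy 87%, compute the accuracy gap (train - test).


Gap = train_accuracy - test_accuracy
= 92 - 87
= 5%
This moderate gap may indicate mild overfitting.

5


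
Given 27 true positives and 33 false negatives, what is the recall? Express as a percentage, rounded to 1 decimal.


Recall = TP / (TP + FN) * 100
= 27 / (27 + 33)
= 27 / 60
= 0.45
= 45.0%

45.0


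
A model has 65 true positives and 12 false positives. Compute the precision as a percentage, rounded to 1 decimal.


Precision = TP / (TP + FP) * 100
= 65 / (65 + 12)
= 65 / 77
= 0.8442
= 84.4%

84.4


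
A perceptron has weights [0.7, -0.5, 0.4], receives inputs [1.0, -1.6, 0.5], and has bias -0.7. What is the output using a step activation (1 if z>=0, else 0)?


z = w . x + b
= 0.7*1.0 + -0.5*-1.6 + 0.4*0.5 + -0.7
= 0.7 + 0.8 + 0.2 + -0.7
= 1.7 + -0.7
= 1.0
Since z = 1.0 >= 0, output = 1

1


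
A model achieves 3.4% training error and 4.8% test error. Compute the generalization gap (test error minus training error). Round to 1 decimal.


Generalization gap = test_error - train_error
= 4.8 - 3.4
= 1.4%
A small gap suggests good generalization.

1.4


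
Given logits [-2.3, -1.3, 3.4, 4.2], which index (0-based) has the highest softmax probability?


Softmax is a monotonic transformation, so it preserves the argmax.
We need to find the index of the maximum logit.
Index 0: -2.3
Index 1: -1.3
Index 2: 3.4
Index 3: 4.2
Maximum logit = 4.2 at index 3

3


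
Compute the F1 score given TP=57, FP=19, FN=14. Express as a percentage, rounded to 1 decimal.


Precision = TP / (TP + FP) = 57 / 76 = 0.75
Recall = TP / (TP + FN) = 57 / 71 = 0.8028
F1 = 2 * P * R / (P + R)
= 2 * 0.75 * 0.8028 / (0.75 + 0.8028)
= 1.2042 / 1.5528
= 0.7755
As percentage: 77.6%

77.6


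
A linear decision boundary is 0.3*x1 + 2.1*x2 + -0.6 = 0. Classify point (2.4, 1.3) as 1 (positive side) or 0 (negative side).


Compute 0.3 * 2.4 + 2.1 * 1.3 + -0.6
= 0.72 + 2.73 + -0.6
= 2.85
Since 2.85 >= 0, the point is on the positive side.

1


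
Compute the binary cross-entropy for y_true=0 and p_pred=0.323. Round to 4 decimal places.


For y=0: Loss = -log(1-p)
= -log(1 - 0.323)
= -log(0.677)
= -(-0.3901)
= 0.3901

0.3901


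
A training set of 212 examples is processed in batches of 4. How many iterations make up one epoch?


Iterations per epoch = dataset_size / batch_size
= 212 / 4
= 53

53


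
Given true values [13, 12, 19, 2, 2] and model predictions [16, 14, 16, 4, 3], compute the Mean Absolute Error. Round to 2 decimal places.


Absolute errors: [3, 2, 3, 2, 1]
Sum of absolute errors = 11
MAE = 11 / 5 = 2.20

2.20


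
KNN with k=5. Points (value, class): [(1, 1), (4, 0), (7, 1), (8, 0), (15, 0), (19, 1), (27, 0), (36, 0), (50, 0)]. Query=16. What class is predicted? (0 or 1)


Distances from query 16:
Point 15 (class 0): distance = 1
Point 19 (class 1): distance = 3
Point 8 (class 0): distance = 8
Point 7 (class 1): distance = 9
Point 27 (class 0): distance = 11
K=5 nearest neighbors: classes = [0, 1, 0, 1, 0]
Votes for class 1: 2 / 5
Majority vote => class 0

0


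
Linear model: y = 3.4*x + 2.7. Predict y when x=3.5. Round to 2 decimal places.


y = 3.4 * 3.5 + (2.7)
= 11.9 + (2.7)
= 14.60

14.60


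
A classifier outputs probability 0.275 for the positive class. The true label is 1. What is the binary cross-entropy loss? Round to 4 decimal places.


For y=1: Loss = -log(p)
= -log(0.275)
= -(-1.291)
= 1.2910

1.2910


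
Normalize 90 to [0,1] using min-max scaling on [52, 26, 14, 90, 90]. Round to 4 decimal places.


Min = 14, Max = 90
Range = 90 - 14 = 76
Scaled = (x - min) / (max - min)
= (90 - 14) / 76
= 76 / 76
= 1.0000

1.0000


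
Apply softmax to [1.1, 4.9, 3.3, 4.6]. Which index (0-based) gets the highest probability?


Softmax is a monotonic transformation, so it preserves the argmax.
We need to find the index of the maximum logit.
Index 0: 1.1
Index 1: 4.9
Index 2: 3.3
Index 3: 4.6
Maximum logit = 4.9 at index 1

1


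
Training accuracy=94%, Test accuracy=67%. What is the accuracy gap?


Gap = train_accuracy - test_accuracy
= 94 - 67
= 27%
This large gap strongly indicates overfitting.

27


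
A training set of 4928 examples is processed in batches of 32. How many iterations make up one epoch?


Iterations per epoch = dataset_size / batch_size
= 4928 / 32
= 154

154


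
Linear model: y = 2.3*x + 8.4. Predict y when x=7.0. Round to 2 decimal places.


y = 2.3 * 7.0 + (8.4)
= 16.1 + (8.4)
= 24.50

24.50


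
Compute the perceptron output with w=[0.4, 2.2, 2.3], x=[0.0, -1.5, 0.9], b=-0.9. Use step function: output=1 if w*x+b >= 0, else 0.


z = w . x + b
= 0.4*0.0 + 2.2*-1.5 + 2.3*0.9 + -0.9
= 0.0 + -3.3 + 2.07 + -0.9
= -1.23 + -0.9
= -2.13
Since z = -2.13 < 0, output = 0

0


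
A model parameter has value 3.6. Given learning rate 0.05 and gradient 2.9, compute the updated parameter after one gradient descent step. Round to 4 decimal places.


w_new = w_old - lr * gradient
= 3.6 - 0.05 * 2.9
= 3.6 - (0.145)
= 3.4550

3.4550


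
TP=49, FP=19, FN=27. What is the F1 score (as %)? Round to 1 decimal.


Precision = TP / (TP + FP) = 49 / 68 = 0.7206
Recall = TP / (TP + FN) = 49 / 76 = 0.6447
F1 = 2 * P * R / (P + R)
= 2 * 0.7206 * 0.6447 / (0.7206 + 0.6447)
= 0.9292 / 1.3653
= 0.6806
As percentage: 68.1%

68.1


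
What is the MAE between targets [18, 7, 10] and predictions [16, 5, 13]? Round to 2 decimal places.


Absolute errors: [2, 2, 3]
Sum of absolute errors = 7
MAE = 7 / 3 = 2.33

2.33


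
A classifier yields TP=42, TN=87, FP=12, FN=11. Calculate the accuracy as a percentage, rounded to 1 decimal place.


Accuracy = (TP + TN) / (TP + TN + FP + FN) * 100
= (42 + 87) / (42 + 87 + 12 + 11)
= 129 / 152
= 0.8487
= 84.9%

84.9


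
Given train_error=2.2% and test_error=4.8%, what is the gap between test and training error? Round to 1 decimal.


Generalization gap = test_error - train_error
= 4.8 - 2.2
= 2.6%
A moderate gap.

2.6


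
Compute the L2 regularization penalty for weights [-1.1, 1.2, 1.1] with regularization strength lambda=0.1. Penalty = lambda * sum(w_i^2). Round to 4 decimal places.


Squaring each weight:
(-1.1)^2 = 1.21
1.2^2 = 1.44
1.1^2 = 1.21
Sum of squares = 3.86
Penalty = 0.1 * 3.86 = 0.3860

0.3860


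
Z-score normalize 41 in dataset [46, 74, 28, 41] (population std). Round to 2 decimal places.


Mean = (46 + 74 + 28 + 41) / 4 = 47.25
Variance = sum((x_i - mean)^2) / n = 281.6875
Std = sqrt(281.6875) = 16.7835
Z = (x - mean) / std
= (41 - 47.25) / 16.7835
= -6.25 / 16.7835
= -0.37

-0.37


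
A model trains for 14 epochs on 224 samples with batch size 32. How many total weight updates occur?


Iterations per epoch = 224 / 32 = 7
Total updates = iterations_per_epoch * epochs
= 7 * 14
= 98

98


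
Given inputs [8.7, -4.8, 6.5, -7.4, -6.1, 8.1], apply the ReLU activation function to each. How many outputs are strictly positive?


ReLU(x) = max(0, x) for each element:
ReLU(8.7) = 8.7
ReLU(-4.8) = 0
ReLU(6.5) = 6.5
ReLU(-7.4) = 0
ReLU(-6.1) = 0
ReLU(8.1) = 8.1
Active neurons (>0): 3

3


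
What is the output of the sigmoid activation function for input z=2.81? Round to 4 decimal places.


sigmoid(z) = 1 / (1 + exp(-z))
exp(-(2.81)) = exp(-2.81) = 0.0602
1 + 0.0602 = 1.0602
1 / 1.0602 = 0.9432

0.9432


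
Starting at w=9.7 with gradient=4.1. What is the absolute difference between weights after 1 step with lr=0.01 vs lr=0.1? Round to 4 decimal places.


With lr=0.01: w_new = 9.7 - 0.01 * 4.1 = 9.659
With lr=0.1: w_new = 9.7 - 0.1 * 4.1 = 9.29
Absolute difference = |9.659 - 9.29|
= 0.3690

0.3690


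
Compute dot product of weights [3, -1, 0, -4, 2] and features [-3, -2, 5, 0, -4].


Element-wise products:
3 * -3 = -9
-1 * -2 = 2
0 * 5 = 0
-4 * 0 = 0
2 * -4 = -8
Sum = -9 + 2 + 0 + 0 + -8
= -15

-15


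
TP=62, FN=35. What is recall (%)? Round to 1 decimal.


Recall = TP / (TP + FN) * 100
= 62 / (62 + 35)
= 62 / 97
= 0.6392
= 63.9%

63.9


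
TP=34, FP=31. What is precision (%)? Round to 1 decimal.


Precision = TP / (TP + FP) * 100
= 34 / (34 + 31)
= 34 / 65
= 0.5231
= 52.3%

52.3


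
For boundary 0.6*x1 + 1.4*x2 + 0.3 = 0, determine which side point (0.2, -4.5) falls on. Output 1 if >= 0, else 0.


Compute 0.6 * 0.2 + 1.4 * -4.5 + 0.3
= 0.12 + -6.3 + 0.3
= -5.88
Since -5.88 < 0, the point is on the negative side.

0


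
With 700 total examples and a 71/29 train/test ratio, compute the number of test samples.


Train samples = 700 * 71% = 497
Test samples = 700 - 497
= 203

203


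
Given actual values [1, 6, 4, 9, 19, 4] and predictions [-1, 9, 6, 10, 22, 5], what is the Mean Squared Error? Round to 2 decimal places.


Differences: [2, -3, -2, -1, -3, -1]
Squared errors: [4, 9, 4, 1, 9, 1]
Sum of squared errors = 28
MSE = 28 / 6 = 4.67

4.67


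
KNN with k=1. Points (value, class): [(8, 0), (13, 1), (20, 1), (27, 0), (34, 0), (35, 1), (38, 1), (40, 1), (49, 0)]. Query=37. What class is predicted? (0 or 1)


Distances from query 37:
Point 38 (class 1): distance = 1
K=1 nearest neighbors: classes = [1]
Votes for class 1: 1 / 1
Majority vote => class 1

1


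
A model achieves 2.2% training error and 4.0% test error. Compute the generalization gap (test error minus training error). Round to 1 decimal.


Generalization gap = test_error - train_error
= 4.0 - 2.2
= 1.8%
A small gap suggests good generalization.

1.8


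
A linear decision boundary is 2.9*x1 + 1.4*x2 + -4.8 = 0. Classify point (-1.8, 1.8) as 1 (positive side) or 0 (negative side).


Compute 2.9 * -1.8 + 1.4 * 1.8 + -4.8
= -5.22 + 2.52 + -4.8
= -7.5
Since -7.5 < 0, the point is on the negative side.

0


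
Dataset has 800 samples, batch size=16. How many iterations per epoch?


Iterations per epoch = dataset_size / batch_size
= 800 / 16
= 50

50


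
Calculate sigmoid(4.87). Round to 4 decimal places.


sigmoid(z) = 1 / (1 + exp(-z))
exp(-(4.87)) = exp(-4.87) = 0.0077
1 + 0.0077 = 1.0077
1 / 1.0077 = 0.9924

0.9924


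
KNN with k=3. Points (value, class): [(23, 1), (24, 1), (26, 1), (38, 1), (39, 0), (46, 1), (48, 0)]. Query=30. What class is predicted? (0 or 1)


Distances from query 30:
Point 26 (class 1): distance = 4
Point 24 (class 1): distance = 6
Point 23 (class 1): distance = 7
K=3 nearest neighbors: classes = [1, 1, 1]
Votes for class 1: 3 / 3
Majority vote => class 1

1


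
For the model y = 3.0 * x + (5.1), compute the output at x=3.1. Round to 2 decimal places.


y = 3.0 * 3.1 + (5.1)
= 9.3 + (5.1)
= 14.40

14.40


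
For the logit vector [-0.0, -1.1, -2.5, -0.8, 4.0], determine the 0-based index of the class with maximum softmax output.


Softmax is a monotonic transformation, so it preserves the argmax.
We need to find the index of the maximum logit.
Index 0: -0.0
Index 1: -1.1
Index 2: -2.5
Index 3: -0.8
Index 4: 4.0
Maximum logit = 4.0 at index 4

4


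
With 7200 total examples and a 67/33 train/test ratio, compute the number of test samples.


Train samples = 7200 * 67% = 4824
Test samples = 7200 - 4824
= 2376

2376


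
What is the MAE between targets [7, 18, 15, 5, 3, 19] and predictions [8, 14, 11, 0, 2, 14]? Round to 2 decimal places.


Absolute errors: [1, 4, 4, 5, 1, 5]
Sum of absolute errors = 20
MAE = 20 / 6 = 3.33

3.33


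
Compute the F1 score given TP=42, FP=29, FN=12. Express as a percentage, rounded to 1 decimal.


Precision = TP / (TP + FP) = 42 / 71 = 0.5915
Recall = TP / (TP + FN) = 42 / 54 = 0.7778
F1 = 2 * P * R / (P + R)
= 2 * 0.5915 * 0.7778 / (0.5915 + 0.7778)
= 0.9202 / 1.3693
= 0.672
As percentage: 67.2%

67.2


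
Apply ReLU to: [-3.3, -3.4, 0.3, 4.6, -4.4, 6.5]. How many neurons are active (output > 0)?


ReLU(x) = max(0, x) for each element:
ReLU(-3.3) = 0
ReLU(-3.4) = 0
ReLU(0.3) = 0.3
ReLU(4.6) = 4.6
ReLU(-4.4) = 0
ReLU(6.5) = 6.5
Active neurons (>0): 3

3


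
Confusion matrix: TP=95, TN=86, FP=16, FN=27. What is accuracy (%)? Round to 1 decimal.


Accuracy = (TP + TN) / (TP + TN + FP + FN) * 100
= (95 + 86) / (95 + 86 + 16 + 27)
= 181 / 224
= 0.808
= 80.8%

80.8


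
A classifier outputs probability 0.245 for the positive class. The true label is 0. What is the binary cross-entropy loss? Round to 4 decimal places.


For y=0: Loss = -log(1-p)
= -log(1 - 0.245)
= -log(0.755)
= -(-0.281)
= 0.2810

0.2810


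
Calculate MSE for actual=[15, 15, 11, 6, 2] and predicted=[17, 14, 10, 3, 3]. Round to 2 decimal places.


Differences: [-2, 1, 1, 3, -1]
Squared errors: [4, 1, 1, 9, 1]
Sum of squared errors = 16
MSE = 16 / 5 = 3.20

3.20


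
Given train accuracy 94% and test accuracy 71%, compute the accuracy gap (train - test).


Gap = train_accuracy - test_accuracy
= 94 - 71
= 23%
This large gap strongly indicates overfitting.

23


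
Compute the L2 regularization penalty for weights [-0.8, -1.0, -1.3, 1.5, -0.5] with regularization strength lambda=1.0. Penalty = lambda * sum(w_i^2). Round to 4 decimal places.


Squaring each weight:
(-0.8)^2 = 0.64
(-1.0)^2 = 1.0
(-1.3)^2 = 1.69
1.5^2 = 2.25
(-0.5)^2 = 0.25
Sum of squares = 5.83
Penalty = 1.0 * 5.83 = 5.8300

5.8300


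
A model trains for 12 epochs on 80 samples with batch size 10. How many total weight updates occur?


Iterations per epoch = 80 / 10 = 8
Total updates = iterations_per_epoch * epochs
= 8 * 12
= 96

96


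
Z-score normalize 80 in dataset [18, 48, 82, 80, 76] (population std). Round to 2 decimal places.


Mean = (18 + 48 + 82 + 80 + 76) / 5 = 60.8
Variance = sum((x_i - mean)^2) / n = 608.96
Std = sqrt(608.96) = 24.6771
Z = (x - mean) / std
= (80 - 60.8) / 24.6771
= 19.2 / 24.6771
= 0.78

0.78


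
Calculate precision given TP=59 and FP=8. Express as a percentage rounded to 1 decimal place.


Precision = TP / (TP + FP) * 100
= 59 / (59 + 8)
= 59 / 67
= 0.8806
= 88.1%

88.1


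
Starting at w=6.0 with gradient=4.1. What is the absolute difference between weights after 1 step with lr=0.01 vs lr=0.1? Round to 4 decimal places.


With lr=0.01: w_new = 6.0 - 0.01 * 4.1 = 5.959
With lr=0.1: w_new = 6.0 - 0.1 * 4.1 = 5.59
Absolute difference = |5.959 - 5.59|
= 0.3690

0.3690


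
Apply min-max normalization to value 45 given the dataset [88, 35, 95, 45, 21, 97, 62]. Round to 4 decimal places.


Min = 21, Max = 97
Range = 97 - 21 = 76
Scaled = (x - min) / (max - min)
= (45 - 21) / 76
= 24 / 76
= 0.3158

0.3158


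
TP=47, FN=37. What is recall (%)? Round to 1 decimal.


Recall = TP / (TP + FN) * 100
= 47 / (47 + 37)
= 47 / 84
= 0.5595
= 56.0%

56.0


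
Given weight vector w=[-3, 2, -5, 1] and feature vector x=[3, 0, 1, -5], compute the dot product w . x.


Element-wise products:
-3 * 3 = -9
2 * 0 = 0
-5 * 1 = -5
1 * -5 = -5
Sum = -9 + 0 + -5 + -5
= -19

-19


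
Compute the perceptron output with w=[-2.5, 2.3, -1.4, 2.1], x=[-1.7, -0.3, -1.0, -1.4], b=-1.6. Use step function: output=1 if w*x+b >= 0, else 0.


z = w . x + b
= -2.5*-1.7 + 2.3*-0.3 + -1.4*-1.0 + 2.1*-1.4 + -1.6
= 4.25 + -0.69 + 1.4 + -2.94 + -1.6
= 2.02 + -1.6
= 0.42
Since z = 0.42 >= 0, output = 1

1


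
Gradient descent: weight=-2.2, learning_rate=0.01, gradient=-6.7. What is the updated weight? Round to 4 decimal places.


w_new = w_old - lr * gradient
= -2.2 - 0.01 * -6.7
= -2.2 - (-0.067)
= -2.1330

-2.1330


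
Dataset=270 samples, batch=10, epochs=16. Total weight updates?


Iterations per epoch = 270 / 10 = 27
Total updates = iterations_per_epoch * epochs
= 27 * 16
= 432

432


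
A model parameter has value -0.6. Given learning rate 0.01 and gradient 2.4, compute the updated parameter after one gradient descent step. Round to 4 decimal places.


w_new = w_old - lr * gradient
= -0.6 - 0.01 * 2.4
= -0.6 - (0.024)
= -0.6240

-0.6240


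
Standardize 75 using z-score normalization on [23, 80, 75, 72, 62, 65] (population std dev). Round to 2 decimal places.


Mean = (23 + 80 + 75 + 72 + 62 + 65) / 6 = 62.8333
Variance = sum((x_i - mean)^2) / n = 353.1389
Std = sqrt(353.1389) = 18.792
Z = (x - mean) / std
= (75 - 62.8333) / 18.792
= 12.1667 / 18.792
= 0.65

0.65


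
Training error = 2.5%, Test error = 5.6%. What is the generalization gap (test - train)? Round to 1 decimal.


Generalization gap = test_error - train_error
= 5.6 - 2.5
= 3.1%
A moderate gap.

3.1


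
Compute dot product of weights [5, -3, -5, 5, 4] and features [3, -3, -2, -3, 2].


Element-wise products:
5 * 3 = 15
-3 * -3 = 9
-5 * -2 = 10
5 * -3 = -15
4 * 2 = 8
Sum = 15 + 9 + 10 + -15 + 8
= 27

27


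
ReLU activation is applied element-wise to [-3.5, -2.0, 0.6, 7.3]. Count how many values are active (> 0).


ReLU(x) = max(0, x) for each element:
ReLU(-3.5) = 0
ReLU(-2.0) = 0
ReLU(0.6) = 0.6
ReLU(7.3) = 7.3
Active neurons (>0): 2

2


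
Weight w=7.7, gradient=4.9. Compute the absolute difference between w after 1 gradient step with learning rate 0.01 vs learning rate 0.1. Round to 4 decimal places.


With lr=0.01: w_new = 7.7 - 0.01 * 4.9 = 7.651
With lr=0.1: w_new = 7.7 - 0.1 * 4.9 = 7.21
Absolute difference = |7.651 - 7.21|
= 0.4410

0.4410


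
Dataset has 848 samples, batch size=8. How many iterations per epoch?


Iterations per epoch = dataset_size / batch_size
= 848 / 8
= 106

106


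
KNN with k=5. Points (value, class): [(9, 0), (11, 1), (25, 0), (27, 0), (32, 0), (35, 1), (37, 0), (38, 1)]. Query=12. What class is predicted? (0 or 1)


Distances from query 12:
Point 11 (class 1): distance = 1
Point 9 (class 0): distance = 3
Point 25 (class 0): distance = 13
Point 27 (class 0): distance = 15
Point 32 (class 0): distance = 20
K=5 nearest neighbors: classes = [1, 0, 0, 0, 0]
Votes for class 1: 1 / 5
Majority vote => class 0

0


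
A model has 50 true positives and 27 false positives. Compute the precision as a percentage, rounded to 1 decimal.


Precision = TP / (TP + FP) * 100
= 50 / (50 + 27)
= 50 / 77
= 0.6494
= 64.9%

64.9


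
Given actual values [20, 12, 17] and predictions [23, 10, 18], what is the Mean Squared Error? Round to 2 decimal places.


Differences: [-3, 2, -1]
Squared errors: [9, 4, 1]
Sum of squared errors = 14
MSE = 14 / 3 = 4.67

4.67


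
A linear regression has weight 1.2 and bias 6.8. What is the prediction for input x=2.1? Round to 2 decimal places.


y = 1.2 * 2.1 + (6.8)
= 2.52 + (6.8)
= 9.32

9.32


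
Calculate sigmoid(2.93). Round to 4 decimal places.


sigmoid(z) = 1 / (1 + exp(-z))
exp(-(2.93)) = exp(-2.93) = 0.0534
1 + 0.0534 = 1.0534
1 / 1.0534 = 0.9493

0.9493


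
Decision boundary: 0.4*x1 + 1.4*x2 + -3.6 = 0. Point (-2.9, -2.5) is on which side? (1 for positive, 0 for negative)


Compute 0.4 * -2.9 + 1.4 * -2.5 + -3.6
= -1.16 + -3.5 + -3.6
= -8.26
Since -8.26 < 0, the point is on the negative side.

0


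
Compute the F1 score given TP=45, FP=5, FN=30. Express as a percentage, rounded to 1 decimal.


Precision = TP / (TP + FP) = 45 / 50 = 0.9
Recall = TP / (TP + FN) = 45 / 75 = 0.6
F1 = 2 * P * R / (P + R)
= 2 * 0.9 * 0.6 / (0.9 + 0.6)
= 1.08 / 1.5
= 0.72
As percentage: 72.0%

72.0


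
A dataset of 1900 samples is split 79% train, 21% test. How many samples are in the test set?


Train samples = 1900 * 79% = 1501
Test samples = 1900 - 1501
= 399

399


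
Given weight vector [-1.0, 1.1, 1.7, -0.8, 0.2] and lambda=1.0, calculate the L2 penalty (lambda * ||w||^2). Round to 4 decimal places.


Squaring each weight:
(-1.0)^2 = 1.0
1.1^2 = 1.21
1.7^2 = 2.89
(-0.8)^2 = 0.64
0.2^2 = 0.04
Sum of squares = 5.78
Penalty = 1.0 * 5.78 = 5.7800

5.7800


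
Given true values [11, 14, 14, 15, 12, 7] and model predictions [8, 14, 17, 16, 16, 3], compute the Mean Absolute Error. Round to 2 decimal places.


Absolute errors: [3, 0, 3, 1, 4, 4]
Sum of absolute errors = 15
MAE = 15 / 6 = 2.50

2.50


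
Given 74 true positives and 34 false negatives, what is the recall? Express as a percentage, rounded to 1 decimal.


Recall = TP / (TP + FN) * 100
= 74 / (74 + 34)
= 74 / 108
= 0.6852
= 68.5%

68.5


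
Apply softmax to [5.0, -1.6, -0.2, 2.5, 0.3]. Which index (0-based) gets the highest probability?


Softmax is a monotonic transformation, so it preserves the argmax.
We need to find the index of the maximum logit.
Index 0: 5.0
Index 1: -1.6
Index 2: -0.2
Index 3: 2.5
Index 4: 0.3
Maximum logit = 5.0 at index 0

0


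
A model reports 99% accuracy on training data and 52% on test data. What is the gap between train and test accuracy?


Gap = train_accuracy - test_accuracy
= 99 - 52
= 47%
This large gap strongly indicates overfitting.

47


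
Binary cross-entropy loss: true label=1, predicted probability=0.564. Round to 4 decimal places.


For y=1: Loss = -log(p)
= -log(0.564)
= -(-0.5727)
= 0.5727

0.5727


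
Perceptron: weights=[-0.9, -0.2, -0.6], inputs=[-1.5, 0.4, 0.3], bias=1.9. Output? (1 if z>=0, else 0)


z = w . x + b
= -0.9*-1.5 + -0.2*0.4 + -0.6*0.3 + 1.9
= 1.35 + -0.08 + -0.18 + 1.9
= 1.09 + 1.9
= 2.99
Since z = 2.99 >= 0, output = 1

1


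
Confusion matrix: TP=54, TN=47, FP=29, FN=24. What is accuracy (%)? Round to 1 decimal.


Accuracy = (TP + TN) / (TP + TN + FP + FN) * 100
= (54 + 47) / (54 + 47 + 29 + 24)
= 101 / 154
= 0.6558
= 65.6%

65.6


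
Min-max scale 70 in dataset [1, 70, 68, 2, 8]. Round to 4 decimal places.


Min = 1, Max = 70
Range = 70 - 1 = 69
Scaled = (x - min) / (max - min)
= (70 - 1) / 69
= 69 / 69
= 1.0000

1.0000


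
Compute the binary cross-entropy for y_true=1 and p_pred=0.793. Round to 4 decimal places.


For y=1: Loss = -log(p)
= -log(0.793)
= -(-0.2319)
= 0.2319

0.2319


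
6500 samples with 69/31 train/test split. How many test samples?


Train samples = 6500 * 69% = 4485
Test samples = 6500 - 4485
= 2015

2015


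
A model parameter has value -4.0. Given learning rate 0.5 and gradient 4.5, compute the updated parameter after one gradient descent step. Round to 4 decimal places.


w_new = w_old - lr * gradient
= -4.0 - 0.5 * 4.5
= -4.0 - (2.25)
= -6.2500

-6.2500


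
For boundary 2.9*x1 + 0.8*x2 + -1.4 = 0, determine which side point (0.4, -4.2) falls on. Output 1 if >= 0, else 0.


Compute 2.9 * 0.4 + 0.8 * -4.2 + -1.4
= 1.16 + -3.36 + -1.4
= -3.6
Since -3.6 < 0, the point is on the negative side.

0


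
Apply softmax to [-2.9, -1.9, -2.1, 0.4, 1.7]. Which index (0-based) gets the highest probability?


Softmax is a monotonic transformation, so it preserves the argmax.
We need to find the index of the maximum logit.
Index 0: -2.9
Index 1: -1.9
Index 2: -2.1
Index 3: 0.4
Index 4: 1.7
Maximum logit = 1.7 at index 4

4


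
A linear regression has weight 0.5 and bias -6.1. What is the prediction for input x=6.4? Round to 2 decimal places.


y = 0.5 * 6.4 + (-6.1)
= 3.2 + (-6.1)
= -2.90

-2.90


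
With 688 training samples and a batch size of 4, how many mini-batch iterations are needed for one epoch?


Iterations per epoch = dataset_size / batch_size
= 688 / 4
= 172

172


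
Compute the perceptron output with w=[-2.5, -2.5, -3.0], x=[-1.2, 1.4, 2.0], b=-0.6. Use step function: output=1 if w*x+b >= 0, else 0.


z = w . x + b
= -2.5*-1.2 + -2.5*1.4 + -3.0*2.0 + -0.6
= 3.0 + -3.5 + -6.0 + -0.6
= -6.5 + -0.6
= -7.1
Since z = -7.1 < 0, output = 0

0


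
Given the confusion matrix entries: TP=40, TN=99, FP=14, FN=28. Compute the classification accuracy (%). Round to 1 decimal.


Accuracy = (TP + TN) / (TP + TN + FP + FN) * 100
= (40 + 99) / (40 + 99 + 14 + 28)
= 139 / 181
= 0.768
= 76.8%

76.8


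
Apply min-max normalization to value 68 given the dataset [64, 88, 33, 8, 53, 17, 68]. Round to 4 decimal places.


Min = 8, Max = 88
Range = 88 - 8 = 80
Scaled = (x - min) / (max - min)
= (68 - 8) / 80
= 60 / 80
= 0.7500

0.7500


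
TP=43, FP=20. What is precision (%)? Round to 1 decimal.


Precision = TP / (TP + FP) * 100
= 43 / (43 + 20)
= 43 / 63
= 0.6825
= 68.3%

68.3


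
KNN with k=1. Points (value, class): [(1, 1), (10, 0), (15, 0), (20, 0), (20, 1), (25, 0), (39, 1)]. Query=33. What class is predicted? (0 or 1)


Distances from query 33:
Point 39 (class 1): distance = 6
K=1 nearest neighbors: classes = [1]
Votes for class 1: 1 / 1
Majority vote => class 1

1


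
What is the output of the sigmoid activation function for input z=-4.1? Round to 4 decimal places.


sigmoid(z) = 1 / (1 + exp(-z))
exp(-(-4.1)) = exp(4.1) = 60.3403
1 + 60.3403 = 61.3403
1 / 61.3403 = 0.0163

0.0163


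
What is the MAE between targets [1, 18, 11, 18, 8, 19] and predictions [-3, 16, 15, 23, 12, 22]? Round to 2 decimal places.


Absolute errors: [4, 2, 4, 5, 4, 3]
Sum of absolute errors = 22
MAE = 22 / 6 = 3.67

3.67


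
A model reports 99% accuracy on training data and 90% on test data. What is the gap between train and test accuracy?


Gap = train_accuracy - test_accuracy
= 99 - 90
= 9%
This moderate gap may indicate mild overfitting.

9


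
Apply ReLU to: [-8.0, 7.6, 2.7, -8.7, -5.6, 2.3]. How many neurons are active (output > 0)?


ReLU(x) = max(0, x) for each element:
ReLU(-8.0) = 0
ReLU(7.6) = 7.6
ReLU(2.7) = 2.7
ReLU(-8.7) = 0
ReLU(-5.6) = 0
ReLU(2.3) = 2.3
Active neurons (>0): 3

3


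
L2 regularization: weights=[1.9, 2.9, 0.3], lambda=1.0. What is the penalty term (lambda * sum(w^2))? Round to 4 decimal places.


Squaring each weight:
1.9^2 = 3.61
2.9^2 = 8.41
0.3^2 = 0.09
Sum of squares = 12.11
Penalty = 1.0 * 12.11 = 12.1100

12.1100


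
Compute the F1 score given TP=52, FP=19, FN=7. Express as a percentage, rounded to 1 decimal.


Precision = TP / (TP + FP) = 52 / 71 = 0.7324
Recall = TP / (TP + FN) = 52 / 59 = 0.8814
F1 = 2 * P * R / (P + R)
= 2 * 0.7324 * 0.8814 / (0.7324 + 0.8814)
= 1.291 / 1.6138
= 0.8
As percentage: 80.0%

80.0


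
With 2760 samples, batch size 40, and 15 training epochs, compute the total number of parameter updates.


Iterations per epoch = 2760 / 40 = 69
Total updates = iterations_per_epoch * epochs
= 69 * 15
= 1035

1035


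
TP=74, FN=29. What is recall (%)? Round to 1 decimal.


Recall = TP / (TP + FN) * 100
= 74 / (74 + 29)
= 74 / 103
= 0.7184
= 71.8%

71.8


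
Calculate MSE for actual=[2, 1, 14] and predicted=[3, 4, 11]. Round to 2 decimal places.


Differences: [-1, -3, 3]
Squared errors: [1, 9, 9]
Sum of squared errors = 19
MSE = 19 / 3 = 6.33

6.33


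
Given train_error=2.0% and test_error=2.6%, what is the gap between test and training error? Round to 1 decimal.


Generalization gap = test_error - train_error
= 2.6 - 2.0
= 0.6%
A small gap suggests good generalization.

0.6


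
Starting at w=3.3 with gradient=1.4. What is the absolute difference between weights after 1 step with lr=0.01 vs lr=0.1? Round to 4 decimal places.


With lr=0.01: w_new = 3.3 - 0.01 * 1.4 = 3.286
With lr=0.1: w_new = 3.3 - 0.1 * 1.4 = 3.16
Absolute difference = |3.286 - 3.16|
= 0.1260

0.1260


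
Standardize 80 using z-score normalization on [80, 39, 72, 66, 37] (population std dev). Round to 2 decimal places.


Mean = (80 + 39 + 72 + 66 + 37) / 5 = 58.8
Variance = sum((x_i - mean)^2) / n = 308.56
Std = sqrt(308.56) = 17.5659
Z = (x - mean) / std
= (80 - 58.8) / 17.5659
= 21.2 / 17.5659
= 1.21

1.21


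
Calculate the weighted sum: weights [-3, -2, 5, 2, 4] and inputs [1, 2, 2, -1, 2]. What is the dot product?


Element-wise products:
-3 * 1 = -3
-2 * 2 = -4
5 * 2 = 10
2 * -1 = -2
4 * 2 = 8
Sum = -3 + -4 + 10 + -2 + 8
= 9

9


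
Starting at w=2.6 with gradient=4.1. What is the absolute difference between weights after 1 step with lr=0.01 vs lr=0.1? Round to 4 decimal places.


With lr=0.01: w_new = 2.6 - 0.01 * 4.1 = 2.559
With lr=0.1: w_new = 2.6 - 0.1 * 4.1 = 2.19
Absolute difference = |2.559 - 2.19|
= 0.3690

0.3690


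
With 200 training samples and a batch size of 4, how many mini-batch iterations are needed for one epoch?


Iterations per epoch = dataset_size / batch_size
= 200 / 4
= 50

50


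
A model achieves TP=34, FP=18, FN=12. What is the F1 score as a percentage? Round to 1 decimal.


Precision = TP / (TP + FP) = 34 / 52 = 0.6538
Recall = TP / (TP + FN) = 34 / 46 = 0.7391
F1 = 2 * P * R / (P + R)
= 2 * 0.6538 * 0.7391 / (0.6538 + 0.7391)
= 0.9666 / 1.393
= 0.6939
As percentage: 69.4%

69.4


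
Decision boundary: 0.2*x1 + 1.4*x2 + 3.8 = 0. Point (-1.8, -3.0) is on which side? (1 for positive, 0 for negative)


Compute 0.2 * -1.8 + 1.4 * -3.0 + 3.8
= -0.36 + -4.2 + 3.8
= -0.76
Since -0.76 < 0, the point is on the negative side.

0


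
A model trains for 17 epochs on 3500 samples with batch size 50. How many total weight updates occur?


Iterations per epoch = 3500 / 50 = 70
Total updates = iterations_per_epoch * epochs
= 70 * 17
= 1190

1190


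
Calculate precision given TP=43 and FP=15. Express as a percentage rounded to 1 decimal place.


Precision = TP / (TP + FP) * 100
= 43 / (43 + 15)
= 43 / 58
= 0.7414
= 74.1%

74.1


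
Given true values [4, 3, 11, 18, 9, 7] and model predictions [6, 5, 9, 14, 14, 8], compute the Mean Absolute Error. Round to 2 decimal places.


Absolute errors: [2, 2, 2, 4, 5, 1]
Sum of absolute errors = 16
MAE = 16 / 6 = 2.67

2.67


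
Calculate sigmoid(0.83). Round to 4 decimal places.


sigmoid(z) = 1 / (1 + exp(-z))
exp(-(0.83)) = exp(-0.83) = 0.436
1 + 0.436 = 1.436
1 / 1.436 = 0.6964

0.6964


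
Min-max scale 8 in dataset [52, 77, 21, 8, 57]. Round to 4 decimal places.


Min = 8, Max = 77
Range = 77 - 8 = 69
Scaled = (x - min) / (max - min)
= (8 - 8) / 69
= 0 / 69
= 0.0000

0.0000


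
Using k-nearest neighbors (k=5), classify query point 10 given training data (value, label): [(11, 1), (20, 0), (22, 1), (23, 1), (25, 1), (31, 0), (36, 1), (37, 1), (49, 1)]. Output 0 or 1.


Distances from query 10:
Point 11 (class 1): distance = 1
Point 20 (class 0): distance = 10
Point 22 (class 1): distance = 12
Point 23 (class 1): distance = 13
Point 25 (class 1): distance = 15
K=5 nearest neighbors: classes = [1, 0, 1, 1, 1]
Votes for class 1: 4 / 5
Majority vote => class 1

1


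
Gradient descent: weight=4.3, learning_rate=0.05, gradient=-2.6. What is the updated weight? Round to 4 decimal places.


w_new = w_old - lr * gradient
= 4.3 - 0.05 * -2.6
= 4.3 - (-0.13)
= 4.4300

4.4300


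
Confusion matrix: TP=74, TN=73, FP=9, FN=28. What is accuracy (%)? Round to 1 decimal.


Accuracy = (TP + TN) / (TP + TN + FP + FN) * 100
= (74 + 73) / (74 + 73 + 9 + 28)
= 147 / 184
= 0.7989
= 79.9%

79.9


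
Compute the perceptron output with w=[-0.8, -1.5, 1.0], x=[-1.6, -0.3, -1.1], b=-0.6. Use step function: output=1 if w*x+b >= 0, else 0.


z = w . x + b
= -0.8*-1.6 + -1.5*-0.3 + 1.0*-1.1 + -0.6
= 1.28 + 0.45 + -1.1 + -0.6
= 0.63 + -0.6
= 0.03
Since z = 0.03 >= 0, output = 1

1


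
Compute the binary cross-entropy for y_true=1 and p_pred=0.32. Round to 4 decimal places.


For y=1: Loss = -log(p)
= -log(0.32)
= -(-1.1394)
= 1.1394

1.1394


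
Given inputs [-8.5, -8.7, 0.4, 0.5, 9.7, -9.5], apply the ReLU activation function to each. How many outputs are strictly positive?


ReLU(x) = max(0, x) for each element:
ReLU(-8.5) = 0
ReLU(-8.7) = 0
ReLU(0.4) = 0.4
ReLU(0.5) = 0.5
ReLU(9.7) = 9.7
ReLU(-9.5) = 0
Active neurons (>0): 3

3


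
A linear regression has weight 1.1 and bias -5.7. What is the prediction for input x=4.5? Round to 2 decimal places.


y = 1.1 * 4.5 + (-5.7)
= 4.95 + (-5.7)
= -0.75

-0.75


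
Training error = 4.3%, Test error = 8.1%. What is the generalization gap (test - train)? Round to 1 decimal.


Generalization gap = test_error - train_error
= 8.1 - 4.3
= 3.8%
A moderate gap.

3.8


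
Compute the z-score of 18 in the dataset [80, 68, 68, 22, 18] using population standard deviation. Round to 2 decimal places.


Mean = (80 + 68 + 68 + 22 + 18) / 5 = 51.2
Variance = sum((x_i - mean)^2) / n = 669.76
Std = sqrt(669.76) = 25.8797
Z = (x - mean) / std
= (18 - 51.2) / 25.8797
= -33.2 / 25.8797
= -1.28

-1.28


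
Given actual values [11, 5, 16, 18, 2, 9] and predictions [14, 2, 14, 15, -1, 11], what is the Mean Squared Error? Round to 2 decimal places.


Differences: [-3, 3, 2, 3, 3, -2]
Squared errors: [9, 9, 4, 9, 9, 4]
Sum of squared errors = 44
MSE = 44 / 6 = 7.33

7.33


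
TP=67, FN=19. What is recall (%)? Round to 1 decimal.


Recall = TP / (TP + FN) * 100
= 67 / (67 + 19)
= 67 / 86
= 0.7791
= 77.9%

77.9


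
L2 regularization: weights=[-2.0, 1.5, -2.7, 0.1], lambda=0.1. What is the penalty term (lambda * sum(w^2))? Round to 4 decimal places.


Squaring each weight:
(-2.0)^2 = 4.0
1.5^2 = 2.25
(-2.7)^2 = 7.29
0.1^2 = 0.01
Sum of squares = 13.55
Penalty = 0.1 * 13.55 = 1.3550

1.3550


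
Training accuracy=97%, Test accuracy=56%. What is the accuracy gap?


Gap = train_accuracy - test_accuracy
= 97 - 56
= 41%
This large gap strongly indicates overfitting.

41


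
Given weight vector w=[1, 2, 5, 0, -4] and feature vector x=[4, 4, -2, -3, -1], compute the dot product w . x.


Element-wise products:
1 * 4 = 4
2 * 4 = 8
5 * -2 = -10
0 * -3 = 0
-4 * -1 = 4
Sum = 4 + 8 + -10 + 0 + 4
= 6

6


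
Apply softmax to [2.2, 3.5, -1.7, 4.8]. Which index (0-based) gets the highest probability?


Softmax is a monotonic transformation, so it preserves the argmax.
We need to find the index of the maximum logit.
Index 0: 2.2
Index 1: 3.5
Index 2: -1.7
Index 3: 4.8
Maximum logit = 4.8 at index 3

3
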